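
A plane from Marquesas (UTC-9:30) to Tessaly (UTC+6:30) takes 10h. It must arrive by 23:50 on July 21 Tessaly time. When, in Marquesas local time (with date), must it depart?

Target arrival in UTC: 23:50 − 6:30 = 17:20 on Jul 21.
Subtract 10 hours → departure 07:20 UTC on Jul 21.
Marquesas is UTC−9:30: 07:20 − 9:30 = 21:50 on Jul 20.

21:50 on July 20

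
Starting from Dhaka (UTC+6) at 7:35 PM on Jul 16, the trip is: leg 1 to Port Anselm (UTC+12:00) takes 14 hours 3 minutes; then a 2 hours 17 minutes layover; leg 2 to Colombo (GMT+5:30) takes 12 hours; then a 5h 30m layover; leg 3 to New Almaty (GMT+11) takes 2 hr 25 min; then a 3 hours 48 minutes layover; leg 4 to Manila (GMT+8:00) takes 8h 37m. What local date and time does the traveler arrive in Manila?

Convert departure to UTC: 7:35 PM − 6:00 = 1:35 PM UTC on Jul 16.
Add 14 hours and 3 minutes leg 1 → 3:38 AM UTC (Jul 17).
Add 2 hours 17 minutes layover in Port Anselm → 5:55 AM UTC.
Add 12 hours leg 2 → 5:55 PM UTC.
Add 5 hours 30 minutes layover in Colombo → 11:25 PM UTC.
Add 2 hours and 25 minutes leg 3 → 1:50 AM UTC (Jul 18).
Add 3 hours and 48 minutes layover in New Almaty → 5:38 AM UTC.
Add 8 hours 37 minutes leg 4 → 2:15 PM UTC.
Manila is UTC+8:00, so local arrival = 2:15 PM + 8:00 = 10:15 PM on Jul 18.

10:15 PM on Jul 18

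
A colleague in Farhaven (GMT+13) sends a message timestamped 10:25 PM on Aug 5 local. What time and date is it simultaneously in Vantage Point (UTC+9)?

Vantage Point is 4:00 behind Farhaven.
Shift by the zone difference: 10:25 PM − 4:00 = 6:25 PM on Aug 5 in Vantage Point.

6:25 PM on August 5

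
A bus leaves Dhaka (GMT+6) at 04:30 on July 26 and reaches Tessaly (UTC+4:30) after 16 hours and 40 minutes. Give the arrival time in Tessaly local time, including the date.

Tessaly is 1:30 behind Dhaka.
After 16 hours and 40 minutes it is 21:10 in Dhaka.
Shift by the zone difference: 21:10 − 1:30 = 19:40 on Jul 26 in Tessaly.

19:40 on Jul 26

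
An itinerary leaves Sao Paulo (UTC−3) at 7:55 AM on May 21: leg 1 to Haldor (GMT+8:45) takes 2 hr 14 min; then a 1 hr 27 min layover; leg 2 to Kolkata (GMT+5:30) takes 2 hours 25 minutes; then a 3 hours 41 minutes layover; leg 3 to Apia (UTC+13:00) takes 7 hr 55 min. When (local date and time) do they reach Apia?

5:37 PM on May 22

Convert departure to UTC: 7:55 AM + 3:00 = 10:55 AM UTC on May 21.
Add 2 hours 14 minutes leg 1 → 1:09 PM UTC.
Add 1 hour and 27 minutes layover in Haldor → 2:36 PM UTC.
Add 2 hours and 25 minutes leg 2 → 5:01 PM UTC.
Add 3 hours and 41 minutes layover in Kolkata → 8:42 PM UTC.
Add 7 hours 55 minutes leg 3 → 4:37 AM UTC (May 22).
Apia is UTC+13:00, so local arrival = 4:37 AM + 13:00 = 5:37 PM on May 22.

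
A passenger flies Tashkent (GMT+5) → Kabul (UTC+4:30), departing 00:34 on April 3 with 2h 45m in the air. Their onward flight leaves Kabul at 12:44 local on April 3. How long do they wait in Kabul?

9 hours 55 minutes

Convert departure to UTC: 00:34 − 5:00 = 19:34 UTC on Apr 2.
Add 2 hours and 45 minutes flight time → 22:19 UTC.
Kabul is UTC+4:30, so local arrival = 22:19 + 4:30 = 02:49 on Apr 3.
Layover = 12:44 − 02:49 = 9 hours 55 minutes.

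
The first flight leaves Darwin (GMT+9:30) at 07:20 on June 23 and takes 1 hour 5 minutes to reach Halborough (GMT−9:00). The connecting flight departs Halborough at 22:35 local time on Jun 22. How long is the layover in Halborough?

8 hours 40 minutes

Convert departure to UTC: 07:20 − 9:30 = 21:50 UTC on Jun 22.
Add 1 hour and 5 minutes flight time → 22:55 UTC.
Halborough is UTC−9:00, so local arrival = 22:55 − 9:00 = 13:55 on Jun 22.
Layover = 22:35 − 13:55 = 8 hours 40 minutes.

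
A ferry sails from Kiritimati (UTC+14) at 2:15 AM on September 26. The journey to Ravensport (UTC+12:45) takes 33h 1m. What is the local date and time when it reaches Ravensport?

Convert departure to UTC: 2:15 AM − 14:00 = 12:15 PM UTC on Sep 25.
Add 33 hours and 1 minute travel time → 9:16 PM UTC (Sep 26).
Ravensport is UTC+12:45, so local arrival = 9:16 PM + 12:45 = 10:01 AM on Sep 27.

10:01 AM on September 27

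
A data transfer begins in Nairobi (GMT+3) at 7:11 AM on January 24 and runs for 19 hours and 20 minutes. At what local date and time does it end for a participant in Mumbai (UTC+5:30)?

5:01 AM on January 25

Mumbai is 2:30 ahead of Nairobi.
After 19 hours and 20 minutes it is 2:31 AM (Jan 25) in Nairobi.
Shift by the zone difference: 2:31 AM + 2:30 = 5:01 AM on Jan 25 in Mumbai.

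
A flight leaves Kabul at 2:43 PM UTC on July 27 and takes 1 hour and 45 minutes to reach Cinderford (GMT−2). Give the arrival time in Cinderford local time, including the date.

2:28 PM on July 27

Departure is given in UTC: 2:43 PM on Jul 27.
Add 1 hour and 45 minutes → 4:28 PM UTC.
Cinderford is UTC−2:00: 4:28 PM − 2:00 = 2:28 PM on Jul 27.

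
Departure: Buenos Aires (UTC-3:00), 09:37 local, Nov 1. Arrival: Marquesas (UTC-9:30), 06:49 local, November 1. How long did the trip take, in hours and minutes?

3 hours 42 minutes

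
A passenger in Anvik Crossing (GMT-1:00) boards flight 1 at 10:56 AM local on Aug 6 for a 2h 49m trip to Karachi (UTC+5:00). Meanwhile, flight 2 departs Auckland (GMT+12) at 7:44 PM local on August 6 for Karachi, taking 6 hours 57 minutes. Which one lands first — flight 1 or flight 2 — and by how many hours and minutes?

the second, by 4 minutes

Flight 1 in UTC: 10:56 AM + 1:00 = 11:56 AM on Aug 6.
+2 hours 49 minutes → arrive 2:45 PM UTC on Aug 6.
Flight 2 in UTC: 7:44 PM − 12:00 = 7:44 AM on Aug 6.
+6 hours 57 minutes → arrive 2:41 PM UTC on Aug 6.
Flight 2 lands earlier by 4 minutes.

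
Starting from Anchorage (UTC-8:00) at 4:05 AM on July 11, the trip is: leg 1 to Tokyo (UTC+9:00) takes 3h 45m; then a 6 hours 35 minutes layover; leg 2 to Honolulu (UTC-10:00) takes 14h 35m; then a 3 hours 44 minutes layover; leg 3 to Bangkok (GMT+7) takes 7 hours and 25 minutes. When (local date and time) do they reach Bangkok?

Convert departure to UTC: 4:05 AM + 8:00 = 12:05 PM UTC on Jul 11.
Add 3 hours 45 minutes leg 1 → 3:50 PM UTC.
Add 6 hours and 35 minutes layover in Tokyo → 10:25 PM UTC.
Add 14 hours 35 minutes leg 2 → 1:00 PM UTC (Jul 12).
Add 3 hours 44 minutes layover in Honolulu → 4:44 PM UTC.
Add 7 hours 25 minutes leg 3 → 12:09 AM UTC (Jul 13).
Bangkok is UTC+7:00, so local arrival = 12:09 AM + 7:00 = 7:09 AM on Jul 13.

7:09 AM on Jul 13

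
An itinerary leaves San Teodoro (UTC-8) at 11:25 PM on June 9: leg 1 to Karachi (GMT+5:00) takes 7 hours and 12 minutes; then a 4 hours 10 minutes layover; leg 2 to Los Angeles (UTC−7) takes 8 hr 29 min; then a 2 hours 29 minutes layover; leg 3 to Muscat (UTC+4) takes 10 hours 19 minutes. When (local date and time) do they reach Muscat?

8:04 PM on June 11

Convert departure to UTC: 11:25 PM + 8:00 = 7:25 AM UTC on Jun 10.
Add 7 hours and 12 minutes leg 1 → 2:37 PM UTC.
Add 4 hours 10 minutes layover in Karachi → 6:47 PM UTC.
Add 8 hours and 29 minutes leg 2 → 3:16 AM UTC (Jun 11).
Add 2 hours and 29 minutes layover in Los Angeles → 5:45 AM UTC.
Add 10 hours 19 minutes leg 3 → 4:04 PM UTC.
Muscat is UTC+4:00, so local arrival = 4:04 PM + 4:00 = 8:04 PM on Jun 11.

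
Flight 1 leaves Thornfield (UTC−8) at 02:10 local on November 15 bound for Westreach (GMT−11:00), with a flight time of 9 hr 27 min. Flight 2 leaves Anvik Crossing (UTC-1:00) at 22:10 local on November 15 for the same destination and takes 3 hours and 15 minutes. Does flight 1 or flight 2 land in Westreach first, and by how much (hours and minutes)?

the first, by 6 hours 48 minutes

Flight 1 in UTC: 02:10 + 8:00 = 10:10 on Nov 15.
+9 hours 27 minutes → arrive 19:37 UTC on Nov 15.
Flight 2 in UTC: 22:10 + 1:00 = 23:10 on Nov 15.
+3 hours 15 minutes → arrive 02:25 UTC on Nov 16.
Flight 1 lands earlier by 6 hours 48 minutes.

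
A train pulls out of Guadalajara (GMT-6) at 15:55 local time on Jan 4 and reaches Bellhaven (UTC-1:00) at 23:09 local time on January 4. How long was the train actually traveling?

Departure in UTC: 15:55 + 6:00 = 21:55 on Jan 4.
Arrival in UTC: 23:09 + 1:00 = 00:09 on Jan 5.
Elapsed = 00:09 − 21:55 (+1 day) = 2 hours 14 minutes.

2 hours 14 minutes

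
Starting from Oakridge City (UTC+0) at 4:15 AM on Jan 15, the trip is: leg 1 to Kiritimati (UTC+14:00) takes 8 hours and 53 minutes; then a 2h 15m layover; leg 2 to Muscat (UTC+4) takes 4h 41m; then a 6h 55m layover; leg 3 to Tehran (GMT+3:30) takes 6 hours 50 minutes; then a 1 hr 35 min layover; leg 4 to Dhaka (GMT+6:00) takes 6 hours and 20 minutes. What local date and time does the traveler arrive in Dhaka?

11:44 PM on January 16

Oakridge City is at UTC+0, so departure is already 4:15 AM UTC on Jan 15.
Add 8 hours 53 minutes leg 1 → 1:08 PM UTC.
Add 2 hours 15 minutes layover in Kiritimati → 3:23 PM UTC.
Add 4 hours 41 minutes leg 2 → 8:04 PM UTC.
Add 6 hours and 55 minutes layover in Muscat → 2:59 AM UTC (Jan 16).
Add 6 hours 50 minutes leg 3 → 9:49 AM UTC.
Add 1 hour and 35 minutes layover in Tehran → 11:24 AM UTC.
Add 6 hours and 20 minutes leg 4 → 5:44 PM UTC.
Dhaka is UTC+6:00, so local arrival = 5:44 PM + 6:00 = 11:44 PM on Jan 16.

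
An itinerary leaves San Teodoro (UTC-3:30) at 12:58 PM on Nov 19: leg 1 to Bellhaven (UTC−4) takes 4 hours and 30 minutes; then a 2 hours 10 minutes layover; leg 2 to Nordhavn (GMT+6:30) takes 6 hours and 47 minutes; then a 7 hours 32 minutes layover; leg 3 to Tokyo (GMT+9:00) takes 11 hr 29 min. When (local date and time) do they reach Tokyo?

Convert departure to UTC: 12:58 PM + 3:30 = 4:28 PM UTC on Nov 19.
Add 4 hours 30 minutes leg 1 → 8:58 PM UTC.
Add 2 hours and 10 minutes layover in Bellhaven → 11:08 PM UTC.
Add 6 hours 47 minutes leg 2 → 5:55 AM UTC (Nov 20).
Add 7 hours 32 minutes layover in Nordhavn → 1:27 PM UTC.
Add 11 hours and 29 minutes leg 3 → 12:56 AM UTC (Nov 21).
Tokyo is UTC+9:00, so local arrival = 12:56 AM + 9:00 = 9:56 AM on Nov 21.

9:56 AM on November 21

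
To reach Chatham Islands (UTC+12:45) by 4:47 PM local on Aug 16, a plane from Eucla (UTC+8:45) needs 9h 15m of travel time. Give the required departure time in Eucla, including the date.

Target arrival in UTC: 4:47 PM − 12:45 = 4:02 AM on Aug 16.
Subtract 9 hours 15 minutes → departure 6:47 PM UTC on Aug 15.
Eucla is UTC+8:45: 6:47 PM + 8:45 = 3:32 AM on Aug 16.

3:32 AM on August 16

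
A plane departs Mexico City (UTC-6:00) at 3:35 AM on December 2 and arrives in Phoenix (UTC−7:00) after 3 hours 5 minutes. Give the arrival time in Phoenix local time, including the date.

Phoenix is 1:00 behind Mexico City.
After 3 hours and 5 minutes it is 6:40 AM in Mexico City.
Shift by the zone difference: 6:40 AM − 1:00 = 5:40 AM on Dec 2 in Phoenix.

5:40 AM on December 2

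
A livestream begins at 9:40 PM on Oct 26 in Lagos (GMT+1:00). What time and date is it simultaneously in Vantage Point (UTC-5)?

In UTC: 9:40 PM − 1:00 = 8:40 PM on Oct 26.
Vantage Point is UTC−5:00: 8:40 PM − 5:00 = 3:40 PM on Oct 26.

3:40 PM on Oct 26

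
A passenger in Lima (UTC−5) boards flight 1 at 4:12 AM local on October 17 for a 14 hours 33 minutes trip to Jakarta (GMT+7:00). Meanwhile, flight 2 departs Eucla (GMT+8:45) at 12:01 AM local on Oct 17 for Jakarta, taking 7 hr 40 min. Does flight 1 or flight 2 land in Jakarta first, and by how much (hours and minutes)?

the second, by 24 hours 49 minutes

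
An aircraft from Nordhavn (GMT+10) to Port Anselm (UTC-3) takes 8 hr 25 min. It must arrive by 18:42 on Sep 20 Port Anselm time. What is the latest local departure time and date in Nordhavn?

Target arrival in UTC: 18:42 + 3:00 = 21:42 on Sep 20.
Subtract 8 hours and 25 minutes → departure 13:17 UTC on Sep 20.
Nordhavn is UTC+10:00: 13:17 + 10:00 = 23:17 on Sep 20.

23:17 on September 20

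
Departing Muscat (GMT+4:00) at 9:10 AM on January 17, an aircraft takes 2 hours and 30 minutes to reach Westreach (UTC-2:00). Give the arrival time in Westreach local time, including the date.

5:40 AM on January 17

Convert departure to UTC: 9:10 AM − 4:00 = 5:10 AM UTC on Jan 17.
Add 2 hours 30 minutes travel time → 7:40 AM UTC.
Westreach is UTC−2:00, so local arrival = 7:40 AM − 2:00 = 5:40 AM on Jan 17.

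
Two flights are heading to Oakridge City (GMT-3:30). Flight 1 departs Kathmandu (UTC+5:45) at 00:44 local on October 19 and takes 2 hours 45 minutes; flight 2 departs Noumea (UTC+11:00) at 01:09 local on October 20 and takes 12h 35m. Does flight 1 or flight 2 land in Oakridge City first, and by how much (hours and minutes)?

Flight 1 in UTC: 00:44 − 5:45 = 18:59 on Oct 18.
+2 hours and 45 minutes → arrive 21:44 UTC on Oct 18.
Flight 2 in UTC: 01:09 − 11:00 = 14:09 on Oct 19.
+12 hours 35 minutes → arrive 02:44 UTC on Oct 20.
Flight 1 lands earlier by 29 hours.

the first, by 29 hours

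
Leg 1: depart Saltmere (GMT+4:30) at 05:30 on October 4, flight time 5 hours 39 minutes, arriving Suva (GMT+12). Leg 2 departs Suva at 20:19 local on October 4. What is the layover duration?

Convert departure to UTC: 05:30 − 4:30 = 01:00 UTC on Oct 4.
Add 5 hours 39 minutes flight time → 06:39 UTC.
Suva is UTC+12:00, so local arrival = 06:39 + 12:00 = 18:39 on Oct 4.
Layover = 20:19 − 18:39 = 1 hour 40 minutes.

1 hour 40 minutes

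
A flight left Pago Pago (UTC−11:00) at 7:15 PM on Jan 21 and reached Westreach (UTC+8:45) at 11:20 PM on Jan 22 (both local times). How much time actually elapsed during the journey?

8 hours 20 minutes

Westreach is 19:45 ahead of Pago Pago.
Clock-face elapsed time (ignoring zones) is 28 hours 5 minutes.
Actual elapsed = 28 hours 5 minutes − 19:45 = 8 hours 20 minutes.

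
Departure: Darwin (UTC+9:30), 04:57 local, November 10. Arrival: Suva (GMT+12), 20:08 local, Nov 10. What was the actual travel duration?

Departure in UTC: 04:57 − 9:30 = 19:27 on Nov 9.
Arrival in UTC: 20:08 − 12:00 = 08:08 on Nov 10.
Elapsed = 08:08 − 19:27 (+1 day) = 12 hours 41 minutes.

12 hours 41 minutes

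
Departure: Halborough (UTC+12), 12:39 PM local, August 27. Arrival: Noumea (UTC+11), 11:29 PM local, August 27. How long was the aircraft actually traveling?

Noumea is 1:00 behind Halborough.
Clock-face elapsed time (ignoring zones) is 10 hours 50 minutes.
Actual elapsed = 10 hours 50 minutes + 1:00 = 11 hours 50 minutes.

11 hours 50 minutes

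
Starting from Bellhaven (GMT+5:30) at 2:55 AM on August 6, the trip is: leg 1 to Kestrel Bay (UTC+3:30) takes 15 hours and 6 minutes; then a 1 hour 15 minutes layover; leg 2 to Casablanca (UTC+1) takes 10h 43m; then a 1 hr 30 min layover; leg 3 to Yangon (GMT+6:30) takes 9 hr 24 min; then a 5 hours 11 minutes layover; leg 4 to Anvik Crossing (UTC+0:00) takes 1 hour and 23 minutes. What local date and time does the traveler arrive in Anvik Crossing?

Convert departure to UTC: 2:55 AM − 5:30 = 9:25 PM UTC on Aug 5.
Add 15 hours 6 minutes leg 1 → 12:31 PM UTC (Aug 6).
Add 1 hour and 15 minutes layover in Kestrel Bay → 1:46 PM UTC.
Add 10 hours 43 minutes leg 2 → 12:29 AM UTC (Aug 7).
Add 1 hour and 30 minutes layover in Casablanca → 1:59 AM UTC.
Add 9 hours 24 minutes leg 3 → 11:23 AM UTC.
Add 5 hours 11 minutes layover in Yangon → 4:34 PM UTC.
Add 1 hour and 23 minutes leg 4 → 5:57 PM UTC.
Anvik Crossing is UTC+0, so local arrival is the same: 5:57 PM on Aug 7.

5:57 PM on Aug 7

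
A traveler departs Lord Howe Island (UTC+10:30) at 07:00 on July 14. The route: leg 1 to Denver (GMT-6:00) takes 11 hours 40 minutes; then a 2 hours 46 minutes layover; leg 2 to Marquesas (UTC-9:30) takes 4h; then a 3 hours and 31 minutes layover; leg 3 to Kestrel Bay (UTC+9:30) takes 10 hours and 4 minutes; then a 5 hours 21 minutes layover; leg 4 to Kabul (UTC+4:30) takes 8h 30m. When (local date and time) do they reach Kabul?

Convert departure to UTC: 07:00 − 10:30 = 20:30 UTC on Jul 13.
Add 11 hours 40 minutes leg 1 → 08:10 UTC (Jul 14).
Add 2 hours 46 minutes layover in Denver → 10:56 UTC.
Add 4 hours leg 2 → 14:56 UTC.
Add 3 hours and 31 minutes layover in Marquesas → 18:27 UTC.
Add 10 hours 4 minutes leg 3 → 04:31 UTC (Jul 15).
Add 5 hours 21 minutes layover in Kestrel Bay → 09:52 UTC.
Add 8 hours and 30 minutes leg 4 → 18:22 UTC.
Kabul is UTC+4:30, so local arrival = 18:22 + 4:30 = 22:52 on Jul 15.

22:52 on July 15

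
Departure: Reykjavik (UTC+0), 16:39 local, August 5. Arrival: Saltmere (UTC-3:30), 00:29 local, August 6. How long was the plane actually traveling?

11 hours 20 minutes

Departure is already UTC: 16:39 on Aug 5.
Arrival in UTC: 00:29 + 3:30 = 03:59 on Aug 6.
Elapsed = 03:59 − 16:39 (+1 day) = 11 hours 20 minutes.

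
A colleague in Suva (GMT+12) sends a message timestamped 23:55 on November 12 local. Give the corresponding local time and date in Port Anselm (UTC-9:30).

In UTC: 23:55 − 12:00 = 11:55 on Nov 12.
Port Anselm is UTC−9:30: 11:55 − 9:30 = 02:25 on Nov 12.

02:25 on November 12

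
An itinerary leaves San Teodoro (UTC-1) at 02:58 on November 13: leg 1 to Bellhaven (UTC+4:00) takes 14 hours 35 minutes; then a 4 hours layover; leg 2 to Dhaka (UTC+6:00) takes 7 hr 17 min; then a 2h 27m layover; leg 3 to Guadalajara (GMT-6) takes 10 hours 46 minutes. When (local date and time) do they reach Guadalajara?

Convert departure to UTC: 02:58 + 1:00 = 03:58 UTC on Nov 13.
Add 14 hours and 35 minutes leg 1 → 18:33 UTC.
Add 4 hours layover in Bellhaven → 22:33 UTC.
Add 7 hours 17 minutes leg 2 → 05:50 UTC (Nov 14).
Add 2 hours and 27 minutes layover in Dhaka → 08:17 UTC.
Add 10 hours and 46 minutes leg 3 → 19:03 UTC.
Guadalajara is UTC−6:00, so local arrival = 19:03 − 6:00 = 13:03 on Nov 14.

13:03 on November 14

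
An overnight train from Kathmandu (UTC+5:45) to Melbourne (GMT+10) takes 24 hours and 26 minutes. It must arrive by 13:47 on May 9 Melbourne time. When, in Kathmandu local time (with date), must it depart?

Target arrival in UTC: 13:47 − 10:00 = 03:47 on May 9.
Subtract 24 hours 26 minutes → departure 03:21 UTC on May 8.
Kathmandu is UTC+5:45: 03:21 + 5:45 = 09:06 on May 8.

09:06 on May 8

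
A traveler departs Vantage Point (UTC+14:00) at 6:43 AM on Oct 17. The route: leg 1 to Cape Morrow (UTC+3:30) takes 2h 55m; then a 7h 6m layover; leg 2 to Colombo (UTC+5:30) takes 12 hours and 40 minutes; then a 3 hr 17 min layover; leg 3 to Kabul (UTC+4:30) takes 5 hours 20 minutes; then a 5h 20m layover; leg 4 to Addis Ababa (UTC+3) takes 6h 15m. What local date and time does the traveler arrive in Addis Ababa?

2:36 PM on October 18

Convert departure to UTC: 6:43 AM − 14:00 = 4:43 PM UTC on Oct 16.
Add 2 hours 55 minutes leg 1 → 7:38 PM UTC.
Add 7 hours and 6 minutes layover in Cape Morrow → 2:44 AM UTC (Oct 17).
Add 12 hours and 40 minutes leg 2 → 3:24 PM UTC.
Add 3 hours 17 minutes layover in Colombo → 6:41 PM UTC.
Add 5 hours 20 minutes leg 3 → 12:01 AM UTC (Oct 18).
Add 5 hours 20 minutes layover in Kabul → 5:21 AM UTC.
Add 6 hours and 15 minutes leg 4 → 11:36 AM UTC.
Addis Ababa is UTC+3:00, so local arrival = 11:36 AM + 3:00 = 2:36 PM on Oct 18.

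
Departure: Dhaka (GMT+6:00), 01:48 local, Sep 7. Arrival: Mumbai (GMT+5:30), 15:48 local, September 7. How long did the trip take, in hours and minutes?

Mumbai is 0:30 behind Dhaka.
Clock-face elapsed time (ignoring zones) is 14 hours.
Actual elapsed = 14 hours + 0:30 = 14 hours 30 minutes.

14 hours 30 minutes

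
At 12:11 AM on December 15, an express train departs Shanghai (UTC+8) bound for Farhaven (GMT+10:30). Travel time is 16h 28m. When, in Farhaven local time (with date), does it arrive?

Convert departure to UTC: 12:11 AM − 8:00 = 4:11 PM UTC on Dec 14.
Add 16 hours 28 minutes travel time → 8:39 AM UTC (Dec 15).
Farhaven is UTC+10:30, so local arrival = 8:39 AM + 10:30 = 7:09 PM on Dec 15.

7:09 PM on December 15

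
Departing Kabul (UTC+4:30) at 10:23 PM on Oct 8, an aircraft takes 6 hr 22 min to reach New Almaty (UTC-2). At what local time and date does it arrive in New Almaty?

10:15 PM on October 8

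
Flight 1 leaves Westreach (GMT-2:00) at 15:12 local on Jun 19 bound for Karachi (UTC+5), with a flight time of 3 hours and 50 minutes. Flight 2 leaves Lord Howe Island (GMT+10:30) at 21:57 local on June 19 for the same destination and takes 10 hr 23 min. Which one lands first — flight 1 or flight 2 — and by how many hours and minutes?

the first, by 48 minutes

Flight 1 in UTC: 15:12 + 2:00 = 17:12 on Jun 19.
+3 hours and 50 minutes → arrive 21:02 UTC on Jun 19.
Flight 2 in UTC: 21:57 − 10:30 = 11:27 on Jun 19.
+10 hours and 23 minutes → arrive 21:50 UTC on Jun 19.
Flight 1 lands earlier by 48 minutes.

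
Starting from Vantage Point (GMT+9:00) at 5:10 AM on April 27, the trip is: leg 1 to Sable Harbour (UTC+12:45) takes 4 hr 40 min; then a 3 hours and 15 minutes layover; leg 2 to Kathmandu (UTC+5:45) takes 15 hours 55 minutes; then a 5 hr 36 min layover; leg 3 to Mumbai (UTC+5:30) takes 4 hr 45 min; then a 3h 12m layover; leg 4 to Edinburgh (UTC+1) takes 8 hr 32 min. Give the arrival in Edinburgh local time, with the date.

7:05 PM on April 28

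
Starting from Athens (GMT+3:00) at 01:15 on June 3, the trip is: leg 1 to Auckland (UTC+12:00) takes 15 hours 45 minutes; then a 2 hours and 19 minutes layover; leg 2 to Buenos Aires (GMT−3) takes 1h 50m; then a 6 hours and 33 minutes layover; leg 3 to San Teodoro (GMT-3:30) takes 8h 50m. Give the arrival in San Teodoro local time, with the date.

06:02 on June 4

Convert departure to UTC: 01:15 − 3:00 = 22:15 UTC on Jun 2.
Add 15 hours 45 minutes leg 1 → 14:00 UTC (Jun 3).
Add 2 hours and 19 minutes layover in Auckland → 16:19 UTC.
Add 1 hour and 50 minutes leg 2 → 18:09 UTC.
Add 6 hours 33 minutes layover in Buenos Aires → 00:42 UTC (Jun 4).
Add 8 hours and 50 minutes leg 3 → 09:32 UTC.
San Teodoro is UTC−3:30, so local arrival = 09:32 − 3:30 = 06:02 on Jun 4.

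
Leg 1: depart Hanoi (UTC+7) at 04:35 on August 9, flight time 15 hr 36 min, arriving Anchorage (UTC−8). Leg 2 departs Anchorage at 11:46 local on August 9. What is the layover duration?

Convert departure to UTC: 04:35 − 7:00 = 21:35 UTC on Aug 8.
Add 15 hours 36 minutes flight time → 13:11 UTC (Aug 9).
Anchorage is UTC−8:00, so local arrival = 13:11 − 8:00 = 05:11 on Aug 9.
Layover = 11:46 − 05:11 = 6 hours 35 minutes.

6 hours 35 minutes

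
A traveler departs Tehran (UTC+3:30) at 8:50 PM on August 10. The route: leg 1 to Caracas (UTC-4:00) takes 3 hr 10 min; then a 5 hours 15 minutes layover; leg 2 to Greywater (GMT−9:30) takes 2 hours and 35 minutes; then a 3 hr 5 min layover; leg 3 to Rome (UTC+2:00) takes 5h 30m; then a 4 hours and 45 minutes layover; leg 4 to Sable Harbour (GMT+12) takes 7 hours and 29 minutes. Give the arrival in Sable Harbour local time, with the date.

1:09 PM on August 12

Convert departure to UTC: 8:50 PM − 3:30 = 5:20 PM UTC on Aug 10.
Add 3 hours and 10 minutes leg 1 → 8:30 PM UTC.
Add 5 hours and 15 minutes layover in Caracas → 1:45 AM UTC (Aug 11).
Add 2 hours and 35 minutes leg 2 → 4:20 AM UTC.
Add 3 hours and 5 minutes layover in Greywater → 7:25 AM UTC.
Add 5 hours and 30 minutes leg 3 → 12:55 PM UTC.
Add 4 hours and 45 minutes layover in Rome → 5:40 PM UTC.
Add 7 hours and 29 minutes leg 4 → 1:09 AM UTC (Aug 12).
Sable Harbour is UTC+12:00, so local arrival = 1:09 AM + 12:00 = 1:09 PM on Aug 12.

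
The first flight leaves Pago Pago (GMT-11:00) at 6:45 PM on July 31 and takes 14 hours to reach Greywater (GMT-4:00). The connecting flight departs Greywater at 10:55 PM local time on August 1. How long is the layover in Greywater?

7 hours 10 minutes

Convert departure to UTC: 6:45 PM + 11:00 = 5:45 AM UTC on Aug 1.
Add 14 hours flight time → 7:45 PM UTC.
Greywater is UTC−4:00, so local arrival = 7:45 PM − 4:00 = 3:45 PM on Aug 1.
Layover = 10:55 PM − 3:45 PM = 7 hours 10 minutes.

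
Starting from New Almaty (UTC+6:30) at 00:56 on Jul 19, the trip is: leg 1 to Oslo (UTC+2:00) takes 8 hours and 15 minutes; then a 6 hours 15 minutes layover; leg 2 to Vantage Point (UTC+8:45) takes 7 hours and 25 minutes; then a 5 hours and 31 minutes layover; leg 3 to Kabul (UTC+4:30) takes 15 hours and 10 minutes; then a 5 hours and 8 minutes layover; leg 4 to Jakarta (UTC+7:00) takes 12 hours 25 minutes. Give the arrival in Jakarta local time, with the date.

Convert departure to UTC: 00:56 − 6:30 = 18:26 UTC on Jul 18.
Add 8 hours and 15 minutes leg 1 → 02:41 UTC (Jul 19).
Add 6 hours 15 minutes layover in Oslo → 08:56 UTC.
Add 7 hours 25 minutes leg 2 → 16:21 UTC.
Add 5 hours 31 minutes layover in Vantage Point → 21:52 UTC.
Add 15 hours and 10 minutes leg 3 → 13:02 UTC (Jul 20).
Add 5 hours and 8 minutes layover in Kabul → 18:10 UTC.
Add 12 hours 25 minutes leg 4 → 06:35 UTC (Jul 21).
Jakarta is UTC+7:00, so local arrival = 06:35 + 7:00 = 13:35 on Jul 21.

13:35 on July 21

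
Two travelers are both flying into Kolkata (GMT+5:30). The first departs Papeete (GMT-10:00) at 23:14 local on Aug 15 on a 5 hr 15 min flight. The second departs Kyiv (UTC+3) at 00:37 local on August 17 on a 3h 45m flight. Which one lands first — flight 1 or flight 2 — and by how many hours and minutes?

Flight 1 in UTC: 23:14 + 10:00 = 09:14 on Aug 16.
+5 hours 15 minutes → arrive 14:29 UTC on Aug 16.
Flight 2 in UTC: 00:37 − 3:00 = 21:37 on Aug 16.
+3 hours 45 minutes → arrive 01:22 UTC on Aug 17.
Flight 1 lands earlier by 10 hours 53 minutes.

the first, by 10 hours 53 minutes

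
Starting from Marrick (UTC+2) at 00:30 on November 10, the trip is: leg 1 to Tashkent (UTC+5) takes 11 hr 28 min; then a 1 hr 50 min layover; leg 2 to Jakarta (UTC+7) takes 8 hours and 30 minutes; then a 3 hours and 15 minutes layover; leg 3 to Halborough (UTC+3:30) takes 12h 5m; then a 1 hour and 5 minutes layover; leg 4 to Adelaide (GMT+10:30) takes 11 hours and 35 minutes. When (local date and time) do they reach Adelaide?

10:48 on November 12

Convert departure to UTC: 00:30 − 2:00 = 22:30 UTC on Nov 9.
Add 11 hours 28 minutes leg 1 → 09:58 UTC (Nov 10).
Add 1 hour and 50 minutes layover in Tashkent → 11:48 UTC.
Add 8 hours 30 minutes leg 2 → 20:18 UTC.
Add 3 hours and 15 minutes layover in Jakarta → 23:33 UTC.
Add 12 hours and 5 minutes leg 3 → 11:38 UTC (Nov 11).
Add 1 hour and 5 minutes layover in Halborough → 12:43 UTC.
Add 11 hours and 35 minutes leg 4 → 00:18 UTC (Nov 12).
Adelaide is UTC+10:30, so local arrival = 00:18 + 10:30 = 10:48 on Nov 12.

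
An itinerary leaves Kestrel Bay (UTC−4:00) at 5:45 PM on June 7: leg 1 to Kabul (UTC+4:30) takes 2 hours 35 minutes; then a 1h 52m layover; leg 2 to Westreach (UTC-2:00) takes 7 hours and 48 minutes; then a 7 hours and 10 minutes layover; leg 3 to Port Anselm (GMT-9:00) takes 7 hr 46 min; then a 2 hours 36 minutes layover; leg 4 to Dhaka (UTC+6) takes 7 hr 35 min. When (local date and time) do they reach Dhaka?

5:07 PM on June 9

Convert departure to UTC: 5:45 PM + 4:00 = 9:45 PM UTC on Jun 7.
Add 2 hours 35 minutes leg 1 → 12:20 AM UTC (Jun 8).
Add 1 hour and 52 minutes layover in Kabul → 2:12 AM UTC.
Add 7 hours and 48 minutes leg 2 → 10:00 AM UTC.
Add 7 hours and 10 minutes layover in Westreach → 5:10 PM UTC.
Add 7 hours and 46 minutes leg 3 → 12:56 AM UTC (Jun 9).
Add 2 hours 36 minutes layover in Port Anselm → 3:32 AM UTC.
Add 7 hours 35 minutes leg 4 → 11:07 AM UTC.
Dhaka is UTC+6:00, so local arrival = 11:07 AM + 6:00 = 5:07 PM on Jun 9.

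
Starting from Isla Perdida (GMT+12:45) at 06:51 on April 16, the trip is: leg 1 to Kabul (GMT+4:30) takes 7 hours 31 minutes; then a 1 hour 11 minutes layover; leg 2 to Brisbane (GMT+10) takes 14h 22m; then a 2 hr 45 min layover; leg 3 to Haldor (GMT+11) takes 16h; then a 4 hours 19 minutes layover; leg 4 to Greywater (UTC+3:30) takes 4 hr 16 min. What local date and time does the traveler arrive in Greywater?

00:00 on Apr 18

Convert departure to UTC: 06:51 − 12:45 = 18:06 UTC on Apr 15.
Add 7 hours 31 minutes leg 1 → 01:37 UTC (Apr 16).
Add 1 hour and 11 minutes layover in Kabul → 02:48 UTC.
Add 14 hours 22 minutes leg 2 → 17:10 UTC.
Add 2 hours 45 minutes layover in Brisbane → 19:55 UTC.
Add 16 hours leg 3 → 11:55 UTC (Apr 17).
Add 4 hours and 19 minutes layover in Haldor → 16:14 UTC.
Add 4 hours and 16 minutes leg 4 → 20:30 UTC.
Greywater is UTC+3:30, so local arrival = 20:30 + 3:30 = 00:00 on Apr 18.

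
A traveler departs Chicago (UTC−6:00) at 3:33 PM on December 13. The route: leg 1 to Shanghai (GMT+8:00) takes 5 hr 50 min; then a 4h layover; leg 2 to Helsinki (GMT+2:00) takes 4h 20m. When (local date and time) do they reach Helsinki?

Convert departure to UTC: 3:33 PM + 6:00 = 9:33 PM UTC on Dec 13.
Add 5 hours and 50 minutes leg 1 → 3:23 AM UTC (Dec 14).
Add 4 hours layover in Shanghai → 7:23 AM UTC.
Add 4 hours 20 minutes leg 2 → 11:43 AM UTC.
Helsinki is UTC+2:00, so local arrival = 11:43 AM + 2:00 = 1:43 PM on Dec 14.

1:43 PM on December 14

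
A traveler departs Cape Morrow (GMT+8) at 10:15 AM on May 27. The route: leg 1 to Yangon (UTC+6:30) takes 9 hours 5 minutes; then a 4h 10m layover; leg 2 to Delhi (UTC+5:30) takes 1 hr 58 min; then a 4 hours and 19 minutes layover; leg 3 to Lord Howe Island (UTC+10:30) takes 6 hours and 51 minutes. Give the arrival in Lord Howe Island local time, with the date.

3:08 PM on May 28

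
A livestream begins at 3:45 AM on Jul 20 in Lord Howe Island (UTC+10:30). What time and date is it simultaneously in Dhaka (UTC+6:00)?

In UTC: 3:45 AM − 10:30 = 5:15 PM on Jul 19.
Dhaka is UTC+6:00: 5:15 PM + 6:00 = 11:15 PM on Jul 19.

11:15 PM on July 19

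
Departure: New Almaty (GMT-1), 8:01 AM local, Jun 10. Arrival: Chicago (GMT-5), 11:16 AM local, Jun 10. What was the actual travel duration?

7 hours 15 minutes

Departure in UTC: 8:01 AM + 1:00 = 9:01 AM on Jun 10.
Arrival in UTC: 11:16 AM + 5:00 = 4:16 PM on Jun 10.
Elapsed = 4:16 PM − 9:01 AM = 7 hours 15 minutes.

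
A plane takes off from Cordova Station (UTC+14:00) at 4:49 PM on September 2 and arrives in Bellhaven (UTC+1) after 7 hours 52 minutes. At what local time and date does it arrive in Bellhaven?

11:41 AM on September 2

Bellhaven is 13:00 behind Cordova Station.
After 7 hours 52 minutes it is 12:41 AM (Sep 3) in Cordova Station.
Shift by the zone difference: 12:41 AM − 13:00 = 11:41 AM on Sep 2 in Bellhaven.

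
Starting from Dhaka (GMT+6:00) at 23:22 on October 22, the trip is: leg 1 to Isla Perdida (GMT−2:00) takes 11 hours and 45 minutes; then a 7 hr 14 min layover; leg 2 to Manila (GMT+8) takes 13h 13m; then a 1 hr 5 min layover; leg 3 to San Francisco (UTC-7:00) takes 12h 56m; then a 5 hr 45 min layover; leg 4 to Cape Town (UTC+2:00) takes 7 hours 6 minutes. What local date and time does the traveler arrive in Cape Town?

06:26 on October 25

Convert departure to UTC: 23:22 − 6:00 = 17:22 UTC on Oct 22.
Add 11 hours and 45 minutes leg 1 → 05:07 UTC (Oct 23).
Add 7 hours 14 minutes layover in Isla Perdida → 12:21 UTC.
Add 13 hours 13 minutes leg 2 → 01:34 UTC (Oct 24).
Add 1 hour 5 minutes layover in Manila → 02:39 UTC.
Add 12 hours 56 minutes leg 3 → 15:35 UTC.
Add 5 hours and 45 minutes layover in San Francisco → 21:20 UTC.
Add 7 hours 6 minutes leg 4 → 04:26 UTC (Oct 25).
Cape Town is UTC+2:00, so local arrival = 04:26 + 2:00 = 06:26 on Oct 25.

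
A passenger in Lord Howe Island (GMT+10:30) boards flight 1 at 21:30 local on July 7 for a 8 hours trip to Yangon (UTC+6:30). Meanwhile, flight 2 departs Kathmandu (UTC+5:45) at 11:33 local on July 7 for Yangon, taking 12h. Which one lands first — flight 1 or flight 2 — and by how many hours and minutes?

the second, by 1 hour 12 minutes

Flight 1 in UTC: 21:30 − 10:30 = 11:00 on Jul 7.
+8 hours → arrive 19:00 UTC on Jul 7.
Flight 2 in UTC: 11:33 − 5:45 = 05:48 on Jul 7.
+12 hours → arrive 17:48 UTC on Jul 7.
Flight 2 lands earlier by 1 hour 12 minutes.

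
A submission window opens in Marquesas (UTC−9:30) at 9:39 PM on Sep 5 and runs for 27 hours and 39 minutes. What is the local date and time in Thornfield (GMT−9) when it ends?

1:48 AM on September 7

Convert start to UTC: 9:39 PM + 9:30 = 7:09 AM UTC on Sep 6.
Add 27 hours and 39 minutes duration → 10:48 AM UTC (Sep 7).
Thornfield is UTC−9:00, so local end time = 10:48 AM − 9:00 = 1:48 AM on Sep 7.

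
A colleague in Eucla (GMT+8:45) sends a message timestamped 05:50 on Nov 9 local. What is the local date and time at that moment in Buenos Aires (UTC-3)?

18:05 on Nov 8

In UTC: 05:50 − 8:45 = 21:05 on Nov 8.
Buenos Aires is UTC−3:00: 21:05 − 3:00 = 18:05 on Nov 8.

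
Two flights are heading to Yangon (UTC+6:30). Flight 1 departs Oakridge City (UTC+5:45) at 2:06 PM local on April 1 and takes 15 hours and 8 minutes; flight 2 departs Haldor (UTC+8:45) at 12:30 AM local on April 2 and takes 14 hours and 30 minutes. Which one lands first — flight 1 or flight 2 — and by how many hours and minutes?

the first, by 6 hours 46 minutes

Flight 1 in UTC: 2:06 PM − 5:45 = 8:21 AM on Apr 1.
+15 hours and 8 minutes → arrive 11:29 PM UTC on Apr 1.
Flight 2 in UTC: 12:30 AM − 8:45 = 3:45 PM on Apr 1.
+14 hours and 30 minutes → arrive 6:15 AM UTC on Apr 2.
Flight 1 lands earlier by 6 hours 46 minutes.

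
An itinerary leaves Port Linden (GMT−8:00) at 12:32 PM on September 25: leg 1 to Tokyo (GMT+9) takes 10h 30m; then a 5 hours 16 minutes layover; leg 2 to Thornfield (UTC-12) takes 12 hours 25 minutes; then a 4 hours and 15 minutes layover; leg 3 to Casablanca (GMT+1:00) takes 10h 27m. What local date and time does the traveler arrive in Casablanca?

Convert departure to UTC: 12:32 PM + 8:00 = 8:32 PM UTC on Sep 25.
Add 10 hours and 30 minutes leg 1 → 7:02 AM UTC (Sep 26).
Add 5 hours 16 minutes layover in Tokyo → 12:18 PM UTC.
Add 12 hours 25 minutes leg 2 → 12:43 AM UTC (Sep 27).
Add 4 hours and 15 minutes layover in Thornfield → 4:58 AM UTC.
Add 10 hours 27 minutes leg 3 → 3:25 PM UTC.
Casablanca is UTC+1:00, so local arrival = 3:25 PM + 1:00 = 4:25 PM on Sep 27.

4:25 PM on Sep 27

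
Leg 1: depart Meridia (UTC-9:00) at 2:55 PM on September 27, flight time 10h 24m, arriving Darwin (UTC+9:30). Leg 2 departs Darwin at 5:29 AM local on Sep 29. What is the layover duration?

Convert departure to UTC: 2:55 PM + 9:00 = 11:55 PM UTC on Sep 27.
Add 10 hours and 24 minutes flight time → 10:19 AM UTC (Sep 28).
Darwin is UTC+9:30, so local arrival = 10:19 AM + 9:30 = 7:49 PM on Sep 28.
Layover = 5:29 AM − 7:49 PM (+1 day) = 9 hours 40 minutes.

9 hours 40 minutes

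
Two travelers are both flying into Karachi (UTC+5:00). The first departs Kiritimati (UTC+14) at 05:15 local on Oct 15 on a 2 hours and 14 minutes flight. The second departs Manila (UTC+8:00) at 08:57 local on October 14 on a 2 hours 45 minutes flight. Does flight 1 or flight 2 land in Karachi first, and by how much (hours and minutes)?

the second, by 13 hours 47 minutes

Flight 1 in UTC: 05:15 − 14:00 = 15:15 on Oct 14.
+2 hours 14 minutes → arrive 17:29 UTC on Oct 14.
Flight 2 in UTC: 08:57 − 8:00 = 00:57 on Oct 14.
+2 hours and 45 minutes → arrive 03:42 UTC on Oct 14.
Flight 2 lands earlier by 13 hours 47 minutes.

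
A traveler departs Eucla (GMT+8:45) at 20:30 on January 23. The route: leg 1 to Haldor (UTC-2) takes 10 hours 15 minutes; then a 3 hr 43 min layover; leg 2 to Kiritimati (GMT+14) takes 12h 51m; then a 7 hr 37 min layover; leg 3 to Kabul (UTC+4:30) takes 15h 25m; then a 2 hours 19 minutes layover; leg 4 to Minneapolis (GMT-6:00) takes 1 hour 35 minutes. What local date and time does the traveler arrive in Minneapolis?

11:30 on Jan 25

Convert departure to UTC: 20:30 − 8:45 = 11:45 UTC on Jan 23.
Add 10 hours and 15 minutes leg 1 → 22:00 UTC.
Add 3 hours 43 minutes layover in Haldor → 01:43 UTC (Jan 24).
Add 12 hours and 51 minutes leg 2 → 14:34 UTC.
Add 7 hours and 37 minutes layover in Kiritimati → 22:11 UTC.
Add 15 hours and 25 minutes leg 3 → 13:36 UTC (Jan 25).
Add 2 hours and 19 minutes layover in Kabul → 15:55 UTC.
Add 1 hour and 35 minutes leg 4 → 17:30 UTC.
Minneapolis is UTC−6:00, so local arrival = 17:30 − 6:00 = 11:30 on Jan 25.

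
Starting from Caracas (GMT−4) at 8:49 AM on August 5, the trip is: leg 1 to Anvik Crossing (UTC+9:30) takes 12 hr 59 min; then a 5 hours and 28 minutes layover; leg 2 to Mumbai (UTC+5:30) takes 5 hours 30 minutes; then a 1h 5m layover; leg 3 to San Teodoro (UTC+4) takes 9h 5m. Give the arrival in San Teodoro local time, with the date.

2:56 AM on August 7

Convert departure to UTC: 8:49 AM + 4:00 = 12:49 PM UTC on Aug 5.
Add 12 hours and 59 minutes leg 1 → 1:48 AM UTC (Aug 6).
Add 5 hours and 28 minutes layover in Anvik Crossing → 7:16 AM UTC.
Add 5 hours and 30 minutes leg 2 → 12:46 PM UTC.
Add 1 hour 5 minutes layover in Mumbai → 1:51 PM UTC.
Add 9 hours 5 minutes leg 3 → 10:56 PM UTC.
San Teodoro is UTC+4:00, so local arrival = 10:56 PM + 4:00 = 2:56 AM on Aug 7.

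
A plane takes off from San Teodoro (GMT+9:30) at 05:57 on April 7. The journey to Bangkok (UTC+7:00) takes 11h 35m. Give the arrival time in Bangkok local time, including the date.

Convert departure to UTC: 05:57 − 9:30 = 20:27 UTC on Apr 6.
Add 11 hours 35 minutes travel time → 08:02 UTC (Apr 7).
Bangkok is UTC+7:00, so local arrival = 08:02 + 7:00 = 15:02 on Apr 7.

15:02 on April 7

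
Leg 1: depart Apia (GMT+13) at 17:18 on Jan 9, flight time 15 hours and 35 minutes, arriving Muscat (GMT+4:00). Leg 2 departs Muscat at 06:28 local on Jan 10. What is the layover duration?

6 hours 35 minutes

Convert departure to UTC: 17:18 − 13:00 = 04:18 UTC on Jan 9.
Add 15 hours and 35 minutes flight time → 19:53 UTC.
Muscat is UTC+4:00, so local arrival = 19:53 + 4:00 = 23:53 on Jan 9.
Layover = 06:28 − 23:53 (+1 day) = 6 hours 35 minutes.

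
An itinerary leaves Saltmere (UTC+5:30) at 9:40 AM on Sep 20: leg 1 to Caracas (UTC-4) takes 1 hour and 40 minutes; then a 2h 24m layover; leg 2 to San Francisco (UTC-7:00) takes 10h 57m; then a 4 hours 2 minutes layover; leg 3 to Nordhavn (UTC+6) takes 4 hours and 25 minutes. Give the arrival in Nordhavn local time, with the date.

9:38 AM on Sep 21

Convert departure to UTC: 9:40 AM − 5:30 = 4:10 AM UTC on Sep 20.
Add 1 hour and 40 minutes leg 1 → 5:50 AM UTC.
Add 2 hours and 24 minutes layover in Caracas → 8:14 AM UTC.
Add 10 hours 57 minutes leg 2 → 7:11 PM UTC.
Add 4 hours and 2 minutes layover in San Francisco → 11:13 PM UTC.
Add 4 hours 25 minutes leg 3 → 3:38 AM UTC (Sep 21).
Nordhavn is UTC+6:00, so local arrival = 3:38 AM + 6:00 = 9:38 AM on Sep 21.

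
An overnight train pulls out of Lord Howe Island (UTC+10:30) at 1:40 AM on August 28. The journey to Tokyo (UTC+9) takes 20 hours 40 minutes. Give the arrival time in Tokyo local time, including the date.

8:50 PM on August 28

Convert departure to UTC: 1:40 AM − 10:30 = 3:10 PM UTC on Aug 27.
Add 20 hours 40 minutes travel time → 11:50 AM UTC (Aug 28).
Tokyo is UTC+9:00, so local arrival = 11:50 AM + 9:00 = 8:50 PM on Aug 28.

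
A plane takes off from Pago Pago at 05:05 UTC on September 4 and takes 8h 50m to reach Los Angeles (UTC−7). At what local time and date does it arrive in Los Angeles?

06:55 on September 4

Departure is given in UTC: 05:05 on Sep 4.
Add 8 hours 50 minutes → 13:55 UTC.
Los Angeles is UTC−7:00: 13:55 − 7:00 = 06:55 on Sep 4.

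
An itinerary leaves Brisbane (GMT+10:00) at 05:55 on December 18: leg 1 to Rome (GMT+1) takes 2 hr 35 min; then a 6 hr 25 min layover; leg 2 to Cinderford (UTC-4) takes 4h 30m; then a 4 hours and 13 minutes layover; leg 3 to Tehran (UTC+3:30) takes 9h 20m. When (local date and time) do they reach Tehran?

02:28 on Dec 19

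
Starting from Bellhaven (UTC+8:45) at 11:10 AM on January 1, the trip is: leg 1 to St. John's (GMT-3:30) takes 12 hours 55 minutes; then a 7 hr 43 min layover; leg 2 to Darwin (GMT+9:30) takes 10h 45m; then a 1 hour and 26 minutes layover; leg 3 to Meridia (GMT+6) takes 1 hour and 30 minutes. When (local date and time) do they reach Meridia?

Convert departure to UTC: 11:10 AM − 8:45 = 2:25 AM UTC on Jan 1.
Add 12 hours 55 minutes leg 1 → 3:20 PM UTC.
Add 7 hours 43 minutes layover in St. John's → 11:03 PM UTC.
Add 10 hours 45 minutes leg 2 → 9:48 AM UTC (Jan 2).
Add 1 hour and 26 minutes layover in Darwin → 11:14 AM UTC.
Add 1 hour 30 minutes leg 3 → 12:44 PM UTC.
Meridia is UTC+6:00, so local arrival = 12:44 PM + 6:00 = 6:44 PM on Jan 2.

6:44 PM on January 2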